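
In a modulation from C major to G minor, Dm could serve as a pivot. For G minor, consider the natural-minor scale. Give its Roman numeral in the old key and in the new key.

ii in C major; v in G minor

The scale of C major is C D E F G A B; D is degree 2, and the triad built there (D-F-A) is minor, so it is ii.
The scale of G minor (natural minor) is G A Bb C D Eb F; D is degree 5, and the triad built there (D-F-A) is minor, so it is v.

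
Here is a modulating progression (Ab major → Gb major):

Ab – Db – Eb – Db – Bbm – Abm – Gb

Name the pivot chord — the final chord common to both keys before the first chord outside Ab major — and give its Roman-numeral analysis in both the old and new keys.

Bbm — ii in Ab major, iii in Gb major

Chords diatonic to Ab major: Ab, Bbm, Cm, Db, Eb, Fm, Gdim.
Reading the progression, the first chord not in that set is Abm, so the modulation leaves Ab major there.
The chord immediately before Abm is Bbm, which is diatonic to both keys: ii in Ab major and iii in Gb major.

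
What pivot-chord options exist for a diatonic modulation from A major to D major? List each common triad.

A, Bm, D, F♯m

Triads in A major: A (I), Bm (ii), C♯m (iii), D (IV), E (V), F♯m (vi), G♯dim (vii°).
Triads in D major: D (I), Em (ii), F♯m (iii), G (IV), A (V), Bm (vi), C♯dim (vii°).
Shared triads with their functions: A (I in A major, V in D major); Bm (ii in A major, vi in D major); D (IV in A major, I in D major); F♯m (vi in A major, iii in D major).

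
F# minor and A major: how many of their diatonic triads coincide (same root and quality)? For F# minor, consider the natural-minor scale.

7

Diatonic triads of F# minor (natural minor): F# minor (i), G# diminished (ii°), A major (III), B minor (iv), C# minor (v), D major (VI), E major (VII).
Diatonic triads of A major: A major (I), B minor (ii), C# minor (iii), D major (IV), E major (V), F# minor (vi), G# diminished (vii°).
Matching root and quality in both lists: F# minor, G# diminished, A major, B minor, C# minor, D major, E major.
That gives 7 common triads.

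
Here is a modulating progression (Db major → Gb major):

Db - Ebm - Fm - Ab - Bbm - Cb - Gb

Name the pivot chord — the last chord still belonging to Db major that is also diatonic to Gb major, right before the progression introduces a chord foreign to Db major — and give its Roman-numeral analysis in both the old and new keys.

Bbm — vi in Db major, iii in Gb major

Chords diatonic to Db major: Db, Ebm, Fm, Gb, Ab, Bbm, Cdim.
Reading the progression, the first chord not in that set is Cb, so the modulation leaves Db major there.
The chord immediately before Cb is Bbm, which is diatonic to both keys: vi in Db major and iii in Gb major.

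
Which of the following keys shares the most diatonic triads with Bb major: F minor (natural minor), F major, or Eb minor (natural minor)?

F major

Triads of Bb major: Bb (I), Cm (ii), Dm (iii), Eb (IV), F (V), Gm (vi), Adim (vii°).
F minor (natural minor) shares 2: Cm, Eb.
F major shares 4: Bb, Dm, F, Gm.
Eb minor (natural minor) shares 0: none.
The most common triads (4) are shared with F major.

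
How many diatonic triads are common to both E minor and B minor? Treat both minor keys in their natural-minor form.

4

Diatonic triads of E minor (natural minor): Em (i), F#dim (ii°), G (III), Am (iv), Bm (v), C (VI), D (VII).
Diatonic triads of B minor (natural minor): Bm (i), C#dim (ii°), D (III), Em (iv), F#m (v), G (VI), A (VII).
Matching root and quality in both lists: Em, G, Bm, D.
That gives 4 common triads.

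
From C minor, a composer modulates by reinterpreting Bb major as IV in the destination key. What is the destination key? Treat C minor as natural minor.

The numeral IV denotes a major triad on scale degree 4. With Bb on degree 4, the tonic of the new key is F.
Degree 4 carries a major triad in major keys, so the destination is F major.
Check: the diatonic triads of F major are F (I), Gm (ii), Am (iii), Bb (IV), C (V), Dm (vi), Edim (vii°) — Bb major is indeed IV.

F major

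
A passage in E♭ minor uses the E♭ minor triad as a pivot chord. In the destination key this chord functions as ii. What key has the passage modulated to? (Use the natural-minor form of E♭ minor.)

D♭ major

The numeral ii denotes a minor triad on scale degree 2. With E♭ on degree 2, the tonic of the new key is D♭.
Degree 2 carries a minor triad in major keys, so the destination is D♭ major.
Check: the diatonic triads of D♭ major are D♭ (I), E♭m (ii), Fm (iii), G♭ (IV), A♭ (V), B♭m (vi), Cdim (vii°) — E♭ minor is indeed ii.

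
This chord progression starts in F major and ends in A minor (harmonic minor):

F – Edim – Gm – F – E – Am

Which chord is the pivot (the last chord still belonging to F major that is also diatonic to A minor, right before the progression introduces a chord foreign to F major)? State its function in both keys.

F — I in F major, VI in A minor

Chords diatonic to F major: F, Gm, Am, Bb, C, Dm, Edim.
Reading the progression, the first chord not in that set is E, so the modulation leaves F major there.
The chord immediately before E is F, which is diatonic to both keys: I in F major and VI in A minor.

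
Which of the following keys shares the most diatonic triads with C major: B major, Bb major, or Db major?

Bb major

Triads of C major: C major (I), D minor (ii), E minor (iii), F major (IV), G major (V), A minor (vi), B diminished (vii°).
B major shares 0: none.
Bb major shares 2: Dm, F.
Db major shares 0: none.
The most common triads (2) are shared with Bb major.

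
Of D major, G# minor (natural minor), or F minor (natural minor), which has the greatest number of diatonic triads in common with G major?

D major

Triads of G major: G major (I), A minor (ii), B minor (iii), C major (IV), D major (V), E minor (vi), F# diminished (vii°).
D major shares 4: G, Bm, D, Em.
G# minor (natural minor) shares 0: none.
F minor (natural minor) shares 0: none.
The most common triads (4) are shared with D major.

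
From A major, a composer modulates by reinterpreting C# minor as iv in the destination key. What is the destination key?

The numeral iv denotes a minor triad on scale degree 4. With C# on degree 4, the tonic of the new key is G#.
Degree 4 carries a minor triad in minor keys, so the destination is G# minor.
Check: the diatonic triads of G# minor (natural minor) are G#m (i), A#dim (ii°), B (III), C#m (iv), D#m (v), E (VI), F# (VII) — C# minor is indeed iv.

G# minor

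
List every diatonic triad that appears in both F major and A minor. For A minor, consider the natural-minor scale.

Triads in F major: F major (I), G minor (ii), A minor (iii), Bb major (IV), C major (V), D minor (vi), E diminished (vii°).
Triads in A minor (natural minor): A minor (i), B diminished (ii°), C major (III), D minor (iv), E minor (v), F major (VI), G major (VII).
Shared triads with their functions: F major (I in F major, VI in A minor); A minor (iii in F major, i in A minor); C major (V in F major, III in A minor); D minor (vi in F major, iv in A minor).

F, Am, C, Dm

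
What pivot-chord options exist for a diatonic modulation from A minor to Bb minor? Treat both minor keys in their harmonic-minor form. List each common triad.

Triads in A minor (harmonic minor): A minor (i), B diminished (ii°), C augmented (III+), D minor (iv), E major (V), F major (VI), G# diminished (vii°).
Triads in Bb minor (harmonic minor): Bb minor (i), C diminished (ii°), Db augmented (III+), Eb minor (iv), F major (V), Gb major (VI), A diminished (vii°).
Shared triads with their functions: F major (VI in A minor, V in Bb minor).

F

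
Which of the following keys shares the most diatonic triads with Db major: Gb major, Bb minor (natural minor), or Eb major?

Bb minor

Triads of Db major: Db major (I), Eb minor (ii), F minor (iii), Gb major (IV), Ab major (V), Bb minor (vi), C diminished (vii°).
Gb major shares 4: Db, Ebm, Gb, Bbm.
Bb minor (natural minor) shares 7: Db, Ebm, Fm, Gb, Ab, Bbm, Cdim.
Eb major shares 2: Fm, Ab.
The most common triads (7) are shared with Bb minor.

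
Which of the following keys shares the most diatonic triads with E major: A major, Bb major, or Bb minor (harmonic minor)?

A major

Triads of E major: E major (I), F# minor (ii), G# minor (iii), A major (IV), B major (V), C# minor (vi), D# diminished (vii°).
A major shares 4: E, F#m, A, C#m.
Bb major shares 0: none.
Bb minor (harmonic minor) shares 0: none.
The most common triads (4) are shared with A major.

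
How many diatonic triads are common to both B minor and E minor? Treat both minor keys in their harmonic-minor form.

1

Diatonic triads of B minor (harmonic minor): B minor (i), C# diminished (ii°), D augmented (III+), E minor (iv), F# major (V), G major (VI), A# diminished (vii°).
Diatonic triads of E minor (harmonic minor): E minor (i), F# diminished (ii°), G augmented (III+), A minor (iv), B major (V), C major (VI), D# diminished (vii°).
Matching root and quality in both lists: E minor.
That gives 1 common triad.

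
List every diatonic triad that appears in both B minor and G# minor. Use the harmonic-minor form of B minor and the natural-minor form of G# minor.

Triads in B minor (harmonic minor): B minor (i), C# diminished (ii°), D augmented (III+), E minor (iv), F# major (V), G major (VI), A# diminished (vii°).
Triads in G# minor (natural minor): G# minor (i), A# diminished (ii°), B major (III), C# minor (iv), D# minor (v), E major (VI), F# major (VII).
Shared triads with their functions: F# major (V in B minor, VII in G# minor); A# diminished (vii° in B minor, ii° in G# minor).

F#, A#dim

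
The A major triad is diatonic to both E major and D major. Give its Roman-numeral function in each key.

IV in E major; V in D major

The scale of E major is E F# G# A B C# D#; A is degree 4, and the triad built there (A-C#-E) is major, so it is IV.
The scale of D major is D E F# G A B C#; A is degree 5, and the triad built there (A-C#-E) is major, so it is V.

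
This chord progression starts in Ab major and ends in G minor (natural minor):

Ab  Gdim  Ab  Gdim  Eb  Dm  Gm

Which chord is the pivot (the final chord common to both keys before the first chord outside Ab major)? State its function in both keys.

Eb — V in Ab major, VI in G minor

Chords diatonic to Ab major: Ab, Bbm, Cm, Db, Eb, Fm, Gdim.
Reading the progression, the first chord not in that set is Dm, so the modulation leaves Ab major there.
The chord immediately before Dm is Eb, which is diatonic to both keys: V in Ab major and VI in G minor.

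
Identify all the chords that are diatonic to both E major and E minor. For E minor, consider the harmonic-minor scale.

B, D#dim

Triads in E major: E (I), F#m (ii), G#m (iii), A (IV), B (V), C#m (vi), D#dim (vii°).
Triads in E minor (harmonic minor): Em (i), F#dim (ii°), Gaug (III+), Am (iv), B (V), C (VI), D#dim (vii°).
Shared triads with their functions: B (V in E major, V in E minor); D#dim (vii° in E major, vii° in E minor).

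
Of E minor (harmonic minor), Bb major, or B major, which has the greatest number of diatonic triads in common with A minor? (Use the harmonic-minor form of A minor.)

Bb major

Triads of A minor (harmonic minor): A minor (i), B diminished (ii°), C augmented (III+), D minor (iv), E major (V), F major (VI), G# diminished (vii°).
E minor (harmonic minor) shares 1: Am.
Bb major shares 2: Dm, F.
B major shares 1: E.
The most common triads (2) are shared with Bb major.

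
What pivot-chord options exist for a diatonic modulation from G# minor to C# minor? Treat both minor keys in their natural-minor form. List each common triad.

G#m, B, C#m, E

Triads in G# minor (natural minor): G#m (i), A#dim (ii°), B (III), C#m (iv), D#m (v), E (VI), F# (VII).
Triads in C# minor (natural minor): C#m (i), D#dim (ii°), E (III), F#m (iv), G#m (v), A (VI), B (VII).
Shared triads with their functions: G#m (i in G# minor, v in C# minor); B (III in G# minor, VII in C# minor); C#m (iv in G# minor, i in C# minor); E (VI in G# minor, III in C# minor).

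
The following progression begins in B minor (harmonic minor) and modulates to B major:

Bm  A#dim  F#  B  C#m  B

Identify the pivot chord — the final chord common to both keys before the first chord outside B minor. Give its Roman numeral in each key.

F# — V in B minor, V in B major

Chords diatonic to B minor: Bm, C#dim, Daug, Em, F#, G, A#dim.
Reading the progression, the first chord not in that set is B, so the modulation leaves B minor there.
The chord immediately before B is F#, which is diatonic to both keys: V in B minor and V in B major.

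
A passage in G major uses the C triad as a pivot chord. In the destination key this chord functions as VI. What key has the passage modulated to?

The numeral VI denotes a major triad on scale degree 6. With C on degree 6, the tonic of the new key is E.
Degree 6 carries a major triad in minor keys, so the destination is E minor.
Check: the diatonic triads of E minor (natural minor) are Em (i), F♯dim (ii°), G (III), Am (iv), Bm (v), C (VI), D (VII) — C is indeed VI.

E minor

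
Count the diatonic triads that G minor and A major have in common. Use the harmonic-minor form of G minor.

1

Diatonic triads of G minor (harmonic minor): Gm (i), Adim (ii°), Bbaug (III+), Cm (iv), D (V), Eb (VI), F#dim (vii°).
Diatonic triads of A major: A (I), Bm (ii), C#m (iii), D (IV), E (V), F#m (vi), G#dim (vii°).
Matching root and quality in both lists: D.
That gives 1 common triad.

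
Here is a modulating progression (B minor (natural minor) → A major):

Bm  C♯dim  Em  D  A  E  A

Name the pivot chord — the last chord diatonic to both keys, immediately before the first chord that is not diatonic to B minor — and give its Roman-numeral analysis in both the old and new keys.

A — VII in B minor, I in A major

Chords diatonic to B minor: Bm, C♯dim, D, Em, F♯m, G, A.
Reading the progression, the first chord not in that set is E, so the modulation leaves B minor there.
The chord immediately before E is A, which is diatonic to both keys: VII in B minor and I in A major.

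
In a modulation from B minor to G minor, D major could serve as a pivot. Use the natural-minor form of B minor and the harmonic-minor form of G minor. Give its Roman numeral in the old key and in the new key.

III in B minor; V in G minor

The scale of B minor (natural minor) is B C# D E F# G A; D is degree 3, and the triad built there (D-F#-A) is major, so it is III.
The scale of G minor (harmonic minor) is G A Bb C D Eb F#; D is degree 5, and the triad built there (D-F#-A) is major, so it is V.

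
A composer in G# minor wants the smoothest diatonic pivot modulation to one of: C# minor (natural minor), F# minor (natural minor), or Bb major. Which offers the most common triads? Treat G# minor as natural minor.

C# minor

Triads of G# minor (natural minor): G# minor (i), A# diminished (ii°), B major (III), C# minor (iv), D# minor (v), E major (VI), F# major (VII).
C# minor (natural minor) shares 4: G#m, B, C#m, E.
F# minor (natural minor) shares 2: C#m, E.
Bb major shares 0: none.
The most common triads (4) are shared with C# minor.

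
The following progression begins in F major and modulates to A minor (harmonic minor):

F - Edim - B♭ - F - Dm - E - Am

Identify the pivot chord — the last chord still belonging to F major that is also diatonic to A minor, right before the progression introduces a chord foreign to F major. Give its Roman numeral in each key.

Chords diatonic to F major: F, Gm, Am, B♭, C, Dm, Edim.
Reading the progression, the first chord not in that set is E, so the modulation leaves F major there.
The chord immediately before E is Dm, which is diatonic to both keys: vi in F major and iv in A minor.

Dm — vi in F major, iv in A minor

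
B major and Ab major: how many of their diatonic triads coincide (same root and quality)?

0

Diatonic triads of B major: B major (I), C# minor (ii), D# minor (iii), E major (IV), F# major (V), G# minor (vi), A# diminished (vii°).
Diatonic triads of Ab major: Ab major (I), Bb minor (ii), C minor (iii), Db major (IV), Eb major (V), F minor (vi), G diminished (vii°).
No triad has the same root and quality in both keys.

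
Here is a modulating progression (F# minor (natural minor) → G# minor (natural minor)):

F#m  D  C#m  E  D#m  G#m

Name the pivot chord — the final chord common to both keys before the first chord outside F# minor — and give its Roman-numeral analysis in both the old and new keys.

Chords diatonic to F# minor: F#m, G#dim, A, Bm, C#m, D, E.
Reading the progression, the first chord not in that set is D#m, so the modulation leaves F# minor there.
The chord immediately before D#m is E, which is diatonic to both keys: VII in F# minor and VI in G# minor.

E — VII in F# minor, VI in G# minor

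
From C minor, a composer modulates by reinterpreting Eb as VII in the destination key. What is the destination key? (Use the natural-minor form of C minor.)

F minor

The numeral VII denotes a major triad on scale degree 7. With Eb on degree 7, the tonic of the new key is F.
Degree 7 carries a major triad in natural-minor keys, so the destination is F minor.
Check: the diatonic triads of F minor (natural minor) are Fm (i), Gdim (ii°), Ab (III), Bbm (iv), Cm (v), Db (VI), Eb (VII) — Eb is indeed VII.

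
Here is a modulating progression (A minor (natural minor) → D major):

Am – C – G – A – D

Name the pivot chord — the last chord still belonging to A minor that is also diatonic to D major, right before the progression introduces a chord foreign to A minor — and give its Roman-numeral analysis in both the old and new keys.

G — VII in A minor, IV in D major

Chords diatonic to A minor: Am, Bdim, C, Dm, Em, F, G.
Reading the progression, the first chord not in that set is A, so the modulation leaves A minor there.
The chord immediately before A is G, which is diatonic to both keys: VII in A minor and IV in D major.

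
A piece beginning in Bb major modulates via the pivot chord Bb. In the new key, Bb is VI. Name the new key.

D minor

The numeral VI denotes a major triad on scale degree 6. With Bb on degree 6, the tonic of the new key is D.
Degree 6 carries a major triad in minor keys, so the destination is D minor.
Check: the diatonic triads of D minor (natural minor) are Dm (i), Edim (ii°), F (III), Gm (iv), Am (v), Bb (VI), C (VII) — Bb is indeed VI.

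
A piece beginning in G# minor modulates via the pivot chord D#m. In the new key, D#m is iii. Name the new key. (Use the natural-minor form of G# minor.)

B major

The numeral iii denotes a minor triad on scale degree 3. With D# on degree 3, the tonic of the new key is B.
Degree 3 carries a minor triad in major keys, so the destination is B major.
Check: the diatonic triads of B major are B (I), C#m (ii), D#m (iii), E (IV), F# (V), G#m (vi), A#dim (vii°) — D#m is indeed iii.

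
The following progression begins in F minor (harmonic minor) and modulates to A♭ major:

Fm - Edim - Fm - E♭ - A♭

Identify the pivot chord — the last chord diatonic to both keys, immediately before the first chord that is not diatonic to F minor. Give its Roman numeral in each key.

Chords diatonic to F minor: Fm, Gdim, A♭aug, B♭m, C, D♭, Edim.
Reading the progression, the first chord not in that set is E♭, so the modulation leaves F minor there.
The chord immediately before E♭ is Fm, which is diatonic to both keys: i in F minor and vi in A♭ major.

Fm — i in F minor, vi in A♭ major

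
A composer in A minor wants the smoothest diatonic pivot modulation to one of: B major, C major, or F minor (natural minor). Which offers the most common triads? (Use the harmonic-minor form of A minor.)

Triads of A minor (harmonic minor): Am (i), Bdim (ii°), Caug (III+), Dm (iv), E (V), F (VI), G#dim (vii°).
B major shares 1: E.
C major shares 4: Am, Bdim, Dm, F.
F minor (natural minor) shares 0: none.
The most common triads (4) are shared with C major.

C major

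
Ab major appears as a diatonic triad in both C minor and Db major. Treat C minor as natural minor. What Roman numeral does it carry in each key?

The scale of C minor (natural minor) is C D Eb F G Ab Bb; Ab is degree 6, and the triad built there (Ab-C-Eb) is major, so it is VI.
The scale of Db major is Db Eb F Gb Ab Bb C; Ab is degree 5, and the triad built there (Ab-C-Eb) is major, so it is V.

VI in C minor; V in Db major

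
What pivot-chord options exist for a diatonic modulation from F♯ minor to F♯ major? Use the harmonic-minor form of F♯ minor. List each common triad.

C♯, E♯dim

Triads in F♯ minor (harmonic minor): F♯ minor (i), G♯ diminished (ii°), A augmented (III+), B minor (iv), C♯ major (V), D major (VI), E♯ diminished (vii°).
Triads in F♯ major: F♯ major (I), G♯ minor (ii), A♯ minor (iii), B major (IV), C♯ major (V), D♯ minor (vi), E♯ diminished (vii°).
Shared triads with their functions: C♯ major (V in F♯ minor, V in F♯ major); E♯ diminished (vii° in F♯ minor, vii° in F♯ major).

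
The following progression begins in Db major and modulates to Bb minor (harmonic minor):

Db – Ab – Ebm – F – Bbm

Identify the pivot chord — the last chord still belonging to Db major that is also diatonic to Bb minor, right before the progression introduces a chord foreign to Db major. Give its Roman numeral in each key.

Ebm — ii in Db major, iv in Bb minor

Chords diatonic to Db major: Db, Ebm, Fm, Gb, Ab, Bbm, Cdim.
Reading the progression, the first chord not in that set is F, so the modulation leaves Db major there.
The chord immediately before F is Ebm, which is diatonic to both keys: ii in Db major and iv in Bb minor.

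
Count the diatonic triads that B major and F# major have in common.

Diatonic triads of B major: B major (I), C# minor (ii), D# minor (iii), E major (IV), F# major (V), G# minor (vi), A# diminished (vii°).
Diatonic triads of F# major: F# major (I), G# minor (ii), A# minor (iii), B major (IV), C# major (V), D# minor (vi), E# diminished (vii°).
Matching root and quality in both lists: B major, D# minor, F# major, G# minor.
That gives 4 common triads.

4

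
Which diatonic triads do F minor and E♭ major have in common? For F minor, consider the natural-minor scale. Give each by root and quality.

Fm, A♭, Cm, E♭

Triads in F minor (natural minor): Fm (i), Gdim (ii°), A♭ (III), B♭m (iv), Cm (v), D♭ (VI), E♭ (VII).
Triads in E♭ major: E♭ (I), Fm (ii), Gm (iii), A♭ (IV), B♭ (V), Cm (vi), Ddim (vii°).
Shared triads with their functions: Fm (i in F minor, ii in E♭ major); A♭ (III in F minor, IV in E♭ major); Cm (v in F minor, vi in E♭ major); E♭ (VII in F minor, I in E♭ major).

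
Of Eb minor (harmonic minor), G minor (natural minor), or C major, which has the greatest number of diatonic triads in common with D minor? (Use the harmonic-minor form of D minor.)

G minor

Triads of D minor (harmonic minor): Dm (i), Edim (ii°), Faug (III+), Gm (iv), A (V), Bb (VI), C#dim (vii°).
Eb minor (harmonic minor) shares 1: Bb.
G minor (natural minor) shares 3: Dm, Gm, Bb.
C major shares 1: Dm.
The most common triads (3) are shared with G minor.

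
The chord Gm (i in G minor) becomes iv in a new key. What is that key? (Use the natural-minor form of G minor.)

D minor

The numeral iv denotes a minor triad on scale degree 4. With G on degree 4, the tonic of the new key is D.
Degree 4 carries a minor triad in minor keys, so the destination is D minor.
Check: the diatonic triads of D minor (natural minor) are Dm (i), Edim (ii°), F (III), Gm (iv), Am (v), B♭ (VI), C (VII) — Gm is indeed iv.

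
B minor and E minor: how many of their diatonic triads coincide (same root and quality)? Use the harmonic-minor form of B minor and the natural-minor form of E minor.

3

Diatonic triads of B minor (harmonic minor): Bm (i), C♯dim (ii°), Daug (III+), Em (iv), F♯ (V), G (VI), A♯dim (vii°).
Diatonic triads of E minor (natural minor): Em (i), F♯dim (ii°), G (III), Am (iv), Bm (v), C (VI), D (VII).
Matching root and quality in both lists: Bm, Em, G.
That gives 3 common triads.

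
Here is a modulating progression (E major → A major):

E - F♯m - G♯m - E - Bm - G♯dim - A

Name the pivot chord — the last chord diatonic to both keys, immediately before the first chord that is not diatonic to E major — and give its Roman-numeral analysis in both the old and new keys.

Chords diatonic to E major: E, F♯m, G♯m, A, B, C♯m, D♯dim.
Reading the progression, the first chord not in that set is Bm, so the modulation leaves E major there.
The chord immediately before Bm is E, which is diatonic to both keys: I in E major and V in A major.

E — I in E major, V in A major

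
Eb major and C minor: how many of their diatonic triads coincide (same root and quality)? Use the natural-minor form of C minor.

7

Diatonic triads of Eb major: Eb (I), Fm (ii), Gm (iii), Ab (IV), Bb (V), Cm (vi), Ddim (vii°).
Diatonic triads of C minor (natural minor): Cm (i), Ddim (ii°), Eb (III), Fm (iv), Gm (v), Ab (VI), Bb (VII).
Matching root and quality in both lists: Eb, Fm, Gm, Ab, Bb, Cm, Ddim.
That gives 7 common triads.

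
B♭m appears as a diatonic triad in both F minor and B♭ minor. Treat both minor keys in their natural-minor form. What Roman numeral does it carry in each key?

The scale of F minor (natural minor) is F G A♭ B♭ C D♭ E♭; B♭ is degree 4, and the triad built there (B♭-D♭-F) is minor, so it is iv.
The scale of B♭ minor (natural minor) is B♭ C D♭ E♭ F G♭ A♭; B♭ is degree 1, and the triad built there (B♭-D♭-F) is minor, so it is i.

iv in F minor; i in B♭ minor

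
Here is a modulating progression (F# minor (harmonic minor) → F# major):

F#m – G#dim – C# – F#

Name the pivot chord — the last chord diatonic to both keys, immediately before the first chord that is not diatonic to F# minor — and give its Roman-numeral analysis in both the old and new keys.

Chords diatonic to F# minor: F#m, G#dim, Aaug, Bm, C#, D, E#dim.
Reading the progression, the first chord not in that set is F#, so the modulation leaves F# minor there.
The chord immediately before F# is C#, which is diatonic to both keys: V in F# minor and V in F# major.

C# — V in F# minor, V in F# major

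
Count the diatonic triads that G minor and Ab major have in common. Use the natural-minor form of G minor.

2

Diatonic triads of G minor (natural minor): Gm (i), Adim (ii°), Bb (III), Cm (iv), Dm (v), Eb (VI), F (VII).
Diatonic triads of Ab major: Ab (I), Bbm (ii), Cm (iii), Db (IV), Eb (V), Fm (vi), Gdim (vii°).
Matching root and quality in both lists: Cm, Eb.
That gives 2 common triads.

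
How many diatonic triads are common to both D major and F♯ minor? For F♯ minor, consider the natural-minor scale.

Diatonic triads of D major: D (I), Em (ii), F♯m (iii), G (IV), A (V), Bm (vi), C♯dim (vii°).
Diatonic triads of F♯ minor (natural minor): F♯m (i), G♯dim (ii°), A (III), Bm (iv), C♯m (v), D (VI), E (VII).
Matching root and quality in both lists: D, F♯m, A, Bm.
That gives 4 common triads.

4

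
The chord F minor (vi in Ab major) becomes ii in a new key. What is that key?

The numeral ii denotes a minor triad on scale degree 2. With F on degree 2, the tonic of the new key is Eb.
Degree 2 carries a minor triad in major keys, so the destination is Eb major.
Check: the diatonic triads of Eb major are Eb (I), Fm (ii), Gm (iii), Ab (IV), Bb (V), Cm (vi), Ddim (vii°) — F minor is indeed ii.

Eb major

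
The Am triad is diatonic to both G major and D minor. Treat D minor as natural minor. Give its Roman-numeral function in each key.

The scale of G major is G A B C D E F#; A is degree 2, and the triad built there (A-C-E) is minor, so it is ii.
The scale of D minor (natural minor) is D E F G A Bb C; A is degree 5, and the triad built there (A-C-E) is minor, so it is v.

ii in G major; v in D minor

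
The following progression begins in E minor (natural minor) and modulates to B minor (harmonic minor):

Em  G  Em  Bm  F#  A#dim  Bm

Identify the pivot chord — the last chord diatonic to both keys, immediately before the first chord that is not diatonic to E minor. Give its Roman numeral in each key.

Chords diatonic to E minor: Em, F#dim, G, Am, Bm, C, D.
Reading the progression, the first chord not in that set is F#, so the modulation leaves E minor there.
The chord immediately before F# is Bm, which is diatonic to both keys: v in E minor and i in B minor.

Bm — v in E minor, i in B minor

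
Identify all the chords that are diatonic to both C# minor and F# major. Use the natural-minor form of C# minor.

Triads in C# minor (natural minor): C#m (i), D#dim (ii°), E (III), F#m (iv), G#m (v), A (VI), B (VII).
Triads in F# major: F# (I), G#m (ii), A#m (iii), B (IV), C# (V), D#m (vi), E#dim (vii°).
Shared triads with their functions: G#m (v in C# minor, ii in F# major); B (VII in C# minor, IV in F# major).

G#m, B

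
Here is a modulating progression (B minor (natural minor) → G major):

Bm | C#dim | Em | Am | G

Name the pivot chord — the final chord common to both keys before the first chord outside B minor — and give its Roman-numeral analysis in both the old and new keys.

Chords diatonic to B minor: Bm, C#dim, D, Em, F#m, G, A.
Reading the progression, the first chord not in that set is Am, so the modulation leaves B minor there.
The chord immediately before Am is Em, which is diatonic to both keys: iv in B minor and vi in G major.

Em — iv in B minor, vi in G major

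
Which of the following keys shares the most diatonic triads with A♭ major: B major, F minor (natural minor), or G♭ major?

F minor

Triads of A♭ major: A♭ major (I), B♭ minor (ii), C minor (iii), D♭ major (IV), E♭ major (V), F minor (vi), G diminished (vii°).
B major shares 0: none.
F minor (natural minor) shares 7: A♭, B♭m, Cm, D♭, E♭, Fm, Gdim.
G♭ major shares 2: B♭m, D♭.
The most common triads (7) are shared with F minor.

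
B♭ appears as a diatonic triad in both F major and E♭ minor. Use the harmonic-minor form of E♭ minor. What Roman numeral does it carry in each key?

IV in F major; V in E♭ minor

The scale of F major is F G A B♭ C D E; B♭ is degree 4, and the triad built there (B♭-D-F) is major, so it is IV.
The scale of E♭ minor (harmonic minor) is E♭ F G♭ A♭ B♭ C♭ D; B♭ is degree 5, and the triad built there (B♭-D-F) is major, so it is V.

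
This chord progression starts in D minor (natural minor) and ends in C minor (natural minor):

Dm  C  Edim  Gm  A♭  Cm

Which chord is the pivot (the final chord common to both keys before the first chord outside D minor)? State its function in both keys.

Chords diatonic to D minor: Dm, Edim, F, Gm, Am, B♭, C.
Reading the progression, the first chord not in that set is A♭, so the modulation leaves D minor there.
The chord immediately before A♭ is Gm, which is diatonic to both keys: iv in D minor and v in C minor.

Gm — iv in D minor, v in C minor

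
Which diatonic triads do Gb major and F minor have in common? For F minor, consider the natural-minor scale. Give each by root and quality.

Bbm, Db

Triads in Gb major: Gb major (I), Ab minor (ii), Bb minor (iii), Cb major (IV), Db major (V), Eb minor (vi), F diminished (vii°).
Triads in F minor (natural minor): F minor (i), G diminished (ii°), Ab major (III), Bb minor (iv), C minor (v), Db major (VI), Eb major (VII).
Shared triads with their functions: Bb minor (iii in Gb major, iv in F minor); Db major (V in Gb major, VI in F minor).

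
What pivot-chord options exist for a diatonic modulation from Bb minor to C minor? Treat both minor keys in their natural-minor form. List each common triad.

Triads in Bb minor (natural minor): Bb minor (i), C diminished (ii°), Db major (III), Eb minor (iv), F minor (v), Gb major (VI), Ab major (VII).
Triads in C minor (natural minor): C minor (i), D diminished (ii°), Eb major (III), F minor (iv), G minor (v), Ab major (VI), Bb major (VII).
Shared triads with their functions: F minor (v in Bb minor, iv in C minor); Ab major (VII in Bb minor, VI in C minor).

Fm, Ab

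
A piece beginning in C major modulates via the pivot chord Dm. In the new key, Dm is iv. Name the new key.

A minor

The numeral iv denotes a minor triad on scale degree 4. With D on degree 4, the tonic of the new key is A.
Degree 4 carries a minor triad in minor keys, so the destination is A minor.
Check: the diatonic triads of A minor (natural minor) are Am (i), Bdim (ii°), C (III), Dm (iv), Em (v), F (VI), G (VII) — Dm is indeed iv.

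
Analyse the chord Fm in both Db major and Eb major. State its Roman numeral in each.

The scale of Db major is Db Eb F Gb Ab Bb C; F is degree 3, and the triad built there (F-Ab-C) is minor, so it is iii.
The scale of Eb major is Eb F G Ab Bb C D; F is degree 2, and the triad built there (F-Ab-C) is minor, so it is ii.

iii in Db major; ii in Eb major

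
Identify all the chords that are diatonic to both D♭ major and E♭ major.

Fm, A♭

Triads in D♭ major: D♭ major (I), E♭ minor (ii), F minor (iii), G♭ major (IV), A♭ major (V), B♭ minor (vi), C diminished (vii°).
Triads in E♭ major: E♭ major (I), F minor (ii), G minor (iii), A♭ major (IV), B♭ major (V), C minor (vi), D diminished (vii°).
Shared triads with their functions: F minor (iii in D♭ major, ii in E♭ major); A♭ major (V in D♭ major, IV in E♭ major).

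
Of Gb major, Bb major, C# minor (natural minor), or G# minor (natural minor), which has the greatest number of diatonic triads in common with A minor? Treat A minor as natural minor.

Bb major

Triads of A minor (natural minor): A minor (i), B diminished (ii°), C major (III), D minor (iv), E minor (v), F major (VI), G major (VII).
Gb major shares 0: none.
Bb major shares 2: Dm, F.
C# minor (natural minor) shares 0: none.
G# minor (natural minor) shares 0: none.
The most common triads (2) are shared with Bb major.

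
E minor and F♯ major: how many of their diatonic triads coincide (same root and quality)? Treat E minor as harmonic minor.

1

Diatonic triads of E minor (harmonic minor): Em (i), F♯dim (ii°), Gaug (III+), Am (iv), B (V), C (VI), D♯dim (vii°).
Diatonic triads of F♯ major: F♯ (I), G♯m (ii), A♯m (iii), B (IV), C♯ (V), D♯m (vi), E♯dim (vii°).
Matching root and quality in both lists: B.
That gives 1 common triad.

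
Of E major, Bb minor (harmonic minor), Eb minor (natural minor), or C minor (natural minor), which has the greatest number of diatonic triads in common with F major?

Triads of F major: F (I), Gm (ii), Am (iii), Bb (IV), C (V), Dm (vi), Edim (vii°).
E major shares 0: none.
Bb minor (harmonic minor) shares 1: F.
Eb minor (natural minor) shares 0: none.
C minor (natural minor) shares 2: Gm, Bb.
The most common triads (2) are shared with C minor.

C minor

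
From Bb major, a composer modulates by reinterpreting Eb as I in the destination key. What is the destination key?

Eb major

The numeral I denotes a major triad on scale degree 1. With Eb on degree 1, the tonic of the new key is Eb.
Degree 1 carries a major triad in major keys, so the destination is Eb major.
Check: the diatonic triads of Eb major are Eb (I), Fm (ii), Gm (iii), Ab (IV), Bb (V), Cm (vi), Ddim (vii°) — Eb is indeed I.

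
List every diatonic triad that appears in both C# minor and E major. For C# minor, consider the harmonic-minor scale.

C#m, D#dim, F#m, A

Triads in C# minor (harmonic minor): C#m (i), D#dim (ii°), Eaug (III+), F#m (iv), G# (V), A (VI), B#dim (vii°).
Triads in E major: E (I), F#m (ii), G#m (iii), A (IV), B (V), C#m (vi), D#dim (vii°).
Shared triads with their functions: C#m (i in C# minor, vi in E major); D#dim (ii° in C# minor, vii° in E major); F#m (iv in C# minor, ii in E major); A (VI in C# minor, IV in E major).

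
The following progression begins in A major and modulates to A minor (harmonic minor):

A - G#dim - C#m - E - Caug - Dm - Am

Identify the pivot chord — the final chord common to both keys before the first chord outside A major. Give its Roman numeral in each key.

Chords diatonic to A major: A, Bm, C#m, D, E, F#m, G#dim.
Reading the progression, the first chord not in that set is Caug, so the modulation leaves A major there.
The chord immediately before Caug is E, which is diatonic to both keys: V in A major and V in A minor.

E — V in A major, V in A minor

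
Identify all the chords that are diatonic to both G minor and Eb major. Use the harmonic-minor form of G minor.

Triads in G minor (harmonic minor): Gm (i), Adim (ii°), Bbaug (III+), Cm (iv), D (V), Eb (VI), F#dim (vii°).
Triads in Eb major: Eb (I), Fm (ii), Gm (iii), Ab (IV), Bb (V), Cm (vi), Ddim (vii°).
Shared triads with their functions: Gm (i in G minor, iii in Eb major); Cm (iv in G minor, vi in Eb major); Eb (VI in G minor, I in Eb major).

Gm, Cm, Eb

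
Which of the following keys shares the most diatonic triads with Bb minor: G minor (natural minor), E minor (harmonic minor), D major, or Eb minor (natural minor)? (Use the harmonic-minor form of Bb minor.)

Triads of Bb minor (harmonic minor): Bb minor (i), C diminished (ii°), Db augmented (III+), Eb minor (iv), F major (V), Gb major (VI), A diminished (vii°).
G minor (natural minor) shares 2: F, Adim.
E minor (harmonic minor) shares 0: none.
D major shares 0: none.
Eb minor (natural minor) shares 3: Bbm, Ebm, Gb.
The most common triads (3) are shared with Eb minor.

Eb minor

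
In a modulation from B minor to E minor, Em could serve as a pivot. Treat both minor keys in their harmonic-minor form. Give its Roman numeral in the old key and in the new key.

iv in B minor; i in E minor

The scale of B minor (harmonic minor) is B C# D E F# G A#; E is degree 4, and the triad built there (E-G-B) is minor, so it is iv.
The scale of E minor (harmonic minor) is E F# G A B C D#; E is degree 1, and the triad built there (E-G-B) is minor, so it is i.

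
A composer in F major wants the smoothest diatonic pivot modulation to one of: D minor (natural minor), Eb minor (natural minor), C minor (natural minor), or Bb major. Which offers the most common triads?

Triads of F major: F (I), Gm (ii), Am (iii), Bb (IV), C (V), Dm (vi), Edim (vii°).
D minor (natural minor) shares 7: F, Gm, Am, Bb, C, Dm, Edim.
Eb minor (natural minor) shares 0: none.
C minor (natural minor) shares 2: Gm, Bb.
Bb major shares 4: F, Gm, Bb, Dm.
The most common triads (7) are shared with D minor.

D minor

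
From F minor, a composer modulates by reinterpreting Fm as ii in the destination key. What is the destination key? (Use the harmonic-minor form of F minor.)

The numeral ii denotes a minor triad on scale degree 2. With F on degree 2, the tonic of the new key is Eb.
Degree 2 carries a minor triad in major keys, so the destination is Eb major.
Check: the diatonic triads of Eb major are Eb (I), Fm (ii), Gm (iii), Ab (IV), Bb (V), Cm (vi), Ddim (vii°) — Fm is indeed ii.

Eb major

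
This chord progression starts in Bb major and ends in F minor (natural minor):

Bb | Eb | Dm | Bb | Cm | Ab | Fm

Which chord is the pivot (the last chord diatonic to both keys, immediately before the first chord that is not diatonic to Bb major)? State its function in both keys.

Chords diatonic to Bb major: Bb, Cm, Dm, Eb, F, Gm, Adim.
Reading the progression, the first chord not in that set is Ab, so the modulation leaves Bb major there.
The chord immediately before Ab is Cm, which is diatonic to both keys: ii in Bb major and v in F minor.

Cm — ii in Bb major, v in F minor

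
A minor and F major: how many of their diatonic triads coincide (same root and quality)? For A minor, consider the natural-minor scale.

4

Diatonic triads of A minor (natural minor): A minor (i), B diminished (ii°), C major (III), D minor (iv), E minor (v), F major (VI), G major (VII).
Diatonic triads of F major: F major (I), G minor (ii), A minor (iii), Bb major (IV), C major (V), D minor (vi), E diminished (vii°).
Matching root and quality in both lists: A minor, C major, D minor, F major.
That gives 4 common triads.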